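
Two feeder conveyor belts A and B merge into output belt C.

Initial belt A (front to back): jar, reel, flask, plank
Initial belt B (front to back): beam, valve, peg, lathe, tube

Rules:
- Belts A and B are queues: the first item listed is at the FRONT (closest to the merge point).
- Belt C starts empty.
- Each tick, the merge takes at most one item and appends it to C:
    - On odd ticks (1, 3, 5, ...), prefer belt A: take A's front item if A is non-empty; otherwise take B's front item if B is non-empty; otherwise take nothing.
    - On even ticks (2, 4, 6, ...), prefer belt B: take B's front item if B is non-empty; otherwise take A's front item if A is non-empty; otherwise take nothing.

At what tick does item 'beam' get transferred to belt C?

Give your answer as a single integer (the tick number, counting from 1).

Answer: 2

Derivation:
Tick 1: prefer A, take jar from A; A=[reel,flask,plank] B=[beam,valve,peg,lathe,tube] C=[jar]
Tick 2: prefer B, take beam from B; A=[reel,flask,plank] B=[valve,peg,lathe,tube] C=[jar,beam]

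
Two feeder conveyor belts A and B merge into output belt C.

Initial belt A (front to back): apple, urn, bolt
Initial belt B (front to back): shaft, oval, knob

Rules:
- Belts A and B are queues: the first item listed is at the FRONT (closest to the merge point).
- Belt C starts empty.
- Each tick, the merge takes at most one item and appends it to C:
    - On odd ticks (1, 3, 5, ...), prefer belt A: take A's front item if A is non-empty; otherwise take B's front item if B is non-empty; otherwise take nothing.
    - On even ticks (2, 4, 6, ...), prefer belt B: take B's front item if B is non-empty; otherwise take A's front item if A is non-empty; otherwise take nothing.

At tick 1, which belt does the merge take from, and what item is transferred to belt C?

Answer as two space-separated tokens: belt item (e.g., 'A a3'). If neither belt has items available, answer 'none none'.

Answer: A apple

Derivation:
Tick 1: prefer A, take apple from A; A=[urn,bolt] B=[shaft,oval,knob] C=[apple]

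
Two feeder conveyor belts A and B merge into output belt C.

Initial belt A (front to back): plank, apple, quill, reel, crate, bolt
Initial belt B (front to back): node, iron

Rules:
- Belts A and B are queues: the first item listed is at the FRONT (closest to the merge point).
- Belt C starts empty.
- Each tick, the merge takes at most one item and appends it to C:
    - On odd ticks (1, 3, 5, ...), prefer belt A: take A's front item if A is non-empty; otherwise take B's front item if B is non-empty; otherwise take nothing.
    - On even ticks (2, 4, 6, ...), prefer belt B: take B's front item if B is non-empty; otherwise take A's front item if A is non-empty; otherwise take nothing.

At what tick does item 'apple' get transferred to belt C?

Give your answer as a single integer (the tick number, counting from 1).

Tick 1: prefer A, take plank from A; A=[apple,quill,reel,crate,bolt] B=[node,iron] C=[plank]
Tick 2: prefer B, take node from B; A=[apple,quill,reel,crate,bolt] B=[iron] C=[plank,node]
Tick 3: prefer A, take apple from A; A=[quill,reel,crate,bolt] B=[iron] C=[plank,node,apple]

Answer: 3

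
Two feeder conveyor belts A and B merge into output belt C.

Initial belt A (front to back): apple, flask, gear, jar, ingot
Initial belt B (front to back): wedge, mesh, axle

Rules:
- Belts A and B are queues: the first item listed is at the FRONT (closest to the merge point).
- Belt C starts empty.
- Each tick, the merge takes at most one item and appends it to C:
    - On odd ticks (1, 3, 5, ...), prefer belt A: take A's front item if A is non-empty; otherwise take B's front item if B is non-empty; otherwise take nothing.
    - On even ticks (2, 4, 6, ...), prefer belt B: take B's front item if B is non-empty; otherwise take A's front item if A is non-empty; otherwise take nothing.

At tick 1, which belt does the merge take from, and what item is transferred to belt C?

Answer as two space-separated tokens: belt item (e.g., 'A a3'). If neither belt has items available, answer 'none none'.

Answer: A apple

Derivation:
Tick 1: prefer A, take apple from A; A=[flask,gear,jar,ingot] B=[wedge,mesh,axle] C=[apple]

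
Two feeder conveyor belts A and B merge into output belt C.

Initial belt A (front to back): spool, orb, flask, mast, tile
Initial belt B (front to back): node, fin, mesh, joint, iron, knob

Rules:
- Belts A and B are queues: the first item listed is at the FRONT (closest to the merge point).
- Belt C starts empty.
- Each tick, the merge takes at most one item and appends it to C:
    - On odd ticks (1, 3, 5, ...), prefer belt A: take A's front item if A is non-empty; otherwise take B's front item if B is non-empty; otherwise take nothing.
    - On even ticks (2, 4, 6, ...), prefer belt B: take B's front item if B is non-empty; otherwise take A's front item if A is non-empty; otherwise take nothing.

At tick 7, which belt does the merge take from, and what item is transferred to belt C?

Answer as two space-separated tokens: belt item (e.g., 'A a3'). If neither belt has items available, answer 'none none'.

Answer: A mast

Derivation:
Tick 1: prefer A, take spool from A; A=[orb,flask,mast,tile] B=[node,fin,mesh,joint,iron,knob] C=[spool]
Tick 2: prefer B, take node from B; A=[orb,flask,mast,tile] B=[fin,mesh,joint,iron,knob] C=[spool,node]
Tick 3: prefer A, take orb from A; A=[flask,mast,tile] B=[fin,mesh,joint,iron,knob] C=[spool,node,orb]
Tick 4: prefer B, take fin from B; A=[flask,mast,tile] B=[mesh,joint,iron,knob] C=[spool,node,orb,fin]
Tick 5: prefer A, take flask from A; A=[mast,tile] B=[mesh,joint,iron,knob] C=[spool,node,orb,fin,flask]
Tick 6: prefer B, take mesh from B; A=[mast,tile] B=[joint,iron,knob] C=[spool,node,orb,fin,flask,mesh]
Tick 7: prefer A, take mast from A; A=[tile] B=[joint,iron,knob] C=[spool,node,orb,fin,flask,mesh,mast]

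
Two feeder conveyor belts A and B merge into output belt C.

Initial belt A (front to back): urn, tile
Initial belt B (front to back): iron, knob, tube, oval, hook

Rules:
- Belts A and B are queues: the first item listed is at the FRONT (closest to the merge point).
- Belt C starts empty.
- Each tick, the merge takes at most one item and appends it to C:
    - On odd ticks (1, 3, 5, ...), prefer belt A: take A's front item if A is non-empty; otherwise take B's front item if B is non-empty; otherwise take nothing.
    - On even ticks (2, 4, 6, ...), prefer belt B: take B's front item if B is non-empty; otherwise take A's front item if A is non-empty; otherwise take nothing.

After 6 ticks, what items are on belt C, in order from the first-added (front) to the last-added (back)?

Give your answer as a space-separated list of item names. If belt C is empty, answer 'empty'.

Tick 1: prefer A, take urn from A; A=[tile] B=[iron,knob,tube,oval,hook] C=[urn]
Tick 2: prefer B, take iron from B; A=[tile] B=[knob,tube,oval,hook] C=[urn,iron]
Tick 3: prefer A, take tile from A; A=[-] B=[knob,tube,oval,hook] C=[urn,iron,tile]
Tick 4: prefer B, take knob from B; A=[-] B=[tube,oval,hook] C=[urn,iron,tile,knob]
Tick 5: prefer A, take tube from B; A=[-] B=[oval,hook] C=[urn,iron,tile,knob,tube]
Tick 6: prefer B, take oval from B; A=[-] B=[hook] C=[urn,iron,tile,knob,tube,oval]

Answer: urn iron tile knob tube oval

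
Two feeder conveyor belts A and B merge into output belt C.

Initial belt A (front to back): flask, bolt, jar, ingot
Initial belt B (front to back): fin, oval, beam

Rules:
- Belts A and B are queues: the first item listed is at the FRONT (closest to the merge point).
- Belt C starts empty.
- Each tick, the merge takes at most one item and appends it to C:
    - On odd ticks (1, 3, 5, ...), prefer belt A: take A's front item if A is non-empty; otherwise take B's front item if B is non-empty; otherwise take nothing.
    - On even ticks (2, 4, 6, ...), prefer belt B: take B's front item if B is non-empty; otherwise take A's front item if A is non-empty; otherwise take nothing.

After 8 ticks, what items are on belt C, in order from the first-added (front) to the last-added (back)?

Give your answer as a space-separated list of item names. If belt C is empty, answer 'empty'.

Answer: flask fin bolt oval jar beam ingot

Derivation:
Tick 1: prefer A, take flask from A; A=[bolt,jar,ingot] B=[fin,oval,beam] C=[flask]
Tick 2: prefer B, take fin from B; A=[bolt,jar,ingot] B=[oval,beam] C=[flask,fin]
Tick 3: prefer A, take bolt from A; A=[jar,ingot] B=[oval,beam] C=[flask,fin,bolt]
Tick 4: prefer B, take oval from B; A=[jar,ingot] B=[beam] C=[flask,fin,bolt,oval]
Tick 5: prefer A, take jar from A; A=[ingot] B=[beam] C=[flask,fin,bolt,oval,jar]
Tick 6: prefer B, take beam from B; A=[ingot] B=[-] C=[flask,fin,bolt,oval,jar,beam]
Tick 7: prefer A, take ingot from A; A=[-] B=[-] C=[flask,fin,bolt,oval,jar,beam,ingot]
Tick 8: prefer B, both empty, nothing taken; A=[-] B=[-] C=[flask,fin,bolt,oval,jar,beam,ingot]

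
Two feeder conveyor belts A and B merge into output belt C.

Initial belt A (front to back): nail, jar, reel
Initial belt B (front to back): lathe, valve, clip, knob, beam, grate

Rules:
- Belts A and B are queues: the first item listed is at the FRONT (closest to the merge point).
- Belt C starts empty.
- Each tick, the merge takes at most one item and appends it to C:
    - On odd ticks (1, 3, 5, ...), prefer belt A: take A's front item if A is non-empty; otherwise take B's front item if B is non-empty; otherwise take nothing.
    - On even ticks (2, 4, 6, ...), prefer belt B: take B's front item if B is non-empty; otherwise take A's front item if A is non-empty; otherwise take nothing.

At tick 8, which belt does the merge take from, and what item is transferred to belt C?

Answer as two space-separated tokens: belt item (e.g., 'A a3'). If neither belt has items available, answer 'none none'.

Answer: B beam

Derivation:
Tick 1: prefer A, take nail from A; A=[jar,reel] B=[lathe,valve,clip,knob,beam,grate] C=[nail]
Tick 2: prefer B, take lathe from B; A=[jar,reel] B=[valve,clip,knob,beam,grate] C=[nail,lathe]
Tick 3: prefer A, take jar from A; A=[reel] B=[valve,clip,knob,beam,grate] C=[nail,lathe,jar]
Tick 4: prefer B, take valve from B; A=[reel] B=[clip,knob,beam,grate] C=[nail,lathe,jar,valve]
Tick 5: prefer A, take reel from A; A=[-] B=[clip,knob,beam,grate] C=[nail,lathe,jar,valve,reel]
Tick 6: prefer B, take clip from B; A=[-] B=[knob,beam,grate] C=[nail,lathe,jar,valve,reel,clip]
Tick 7: prefer A, take knob from B; A=[-] B=[beam,grate] C=[nail,lathe,jar,valve,reel,clip,knob]
Tick 8: prefer B, take beam from B; A=[-] B=[grate] C=[nail,lathe,jar,valve,reel,clip,knob,beam]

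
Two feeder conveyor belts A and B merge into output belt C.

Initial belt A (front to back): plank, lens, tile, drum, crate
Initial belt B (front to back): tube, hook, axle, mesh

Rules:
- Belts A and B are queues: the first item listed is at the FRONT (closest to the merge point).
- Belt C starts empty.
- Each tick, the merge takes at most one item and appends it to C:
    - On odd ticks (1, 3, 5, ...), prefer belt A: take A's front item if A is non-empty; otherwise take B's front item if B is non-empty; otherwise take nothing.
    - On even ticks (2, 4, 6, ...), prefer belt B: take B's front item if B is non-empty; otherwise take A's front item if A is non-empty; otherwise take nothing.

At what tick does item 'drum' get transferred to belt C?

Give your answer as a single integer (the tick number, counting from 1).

Tick 1: prefer A, take plank from A; A=[lens,tile,drum,crate] B=[tube,hook,axle,mesh] C=[plank]
Tick 2: prefer B, take tube from B; A=[lens,tile,drum,crate] B=[hook,axle,mesh] C=[plank,tube]
Tick 3: prefer A, take lens from A; A=[tile,drum,crate] B=[hook,axle,mesh] C=[plank,tube,lens]
Tick 4: prefer B, take hook from B; A=[tile,drum,crate] B=[axle,mesh] C=[plank,tube,lens,hook]
Tick 5: prefer A, take tile from A; A=[drum,crate] B=[axle,mesh] C=[plank,tube,lens,hook,tile]
Tick 6: prefer B, take axle from B; A=[drum,crate] B=[mesh] C=[plank,tube,lens,hook,tile,axle]
Tick 7: prefer A, take drum from A; A=[crate] B=[mesh] C=[plank,tube,lens,hook,tile,axle,drum]

Answer: 7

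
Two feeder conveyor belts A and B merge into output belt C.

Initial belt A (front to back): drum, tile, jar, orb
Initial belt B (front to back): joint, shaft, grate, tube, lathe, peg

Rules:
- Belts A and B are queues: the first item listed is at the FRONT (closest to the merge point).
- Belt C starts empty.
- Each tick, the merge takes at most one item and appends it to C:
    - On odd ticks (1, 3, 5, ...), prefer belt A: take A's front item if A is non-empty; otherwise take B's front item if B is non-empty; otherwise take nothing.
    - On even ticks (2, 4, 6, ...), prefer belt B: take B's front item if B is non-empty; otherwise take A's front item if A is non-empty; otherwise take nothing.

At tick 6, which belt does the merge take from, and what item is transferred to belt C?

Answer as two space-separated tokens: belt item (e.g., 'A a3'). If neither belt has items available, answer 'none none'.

Tick 1: prefer A, take drum from A; A=[tile,jar,orb] B=[joint,shaft,grate,tube,lathe,peg] C=[drum]
Tick 2: prefer B, take joint from B; A=[tile,jar,orb] B=[shaft,grate,tube,lathe,peg] C=[drum,joint]
Tick 3: prefer A, take tile from A; A=[jar,orb] B=[shaft,grate,tube,lathe,peg] C=[drum,joint,tile]
Tick 4: prefer B, take shaft from B; A=[jar,orb] B=[grate,tube,lathe,peg] C=[drum,joint,tile,shaft]
Tick 5: prefer A, take jar from A; A=[orb] B=[grate,tube,lathe,peg] C=[drum,joint,tile,shaft,jar]
Tick 6: prefer B, take grate from B; A=[orb] B=[tube,lathe,peg] C=[drum,joint,tile,shaft,jar,grate]

Answer: B grate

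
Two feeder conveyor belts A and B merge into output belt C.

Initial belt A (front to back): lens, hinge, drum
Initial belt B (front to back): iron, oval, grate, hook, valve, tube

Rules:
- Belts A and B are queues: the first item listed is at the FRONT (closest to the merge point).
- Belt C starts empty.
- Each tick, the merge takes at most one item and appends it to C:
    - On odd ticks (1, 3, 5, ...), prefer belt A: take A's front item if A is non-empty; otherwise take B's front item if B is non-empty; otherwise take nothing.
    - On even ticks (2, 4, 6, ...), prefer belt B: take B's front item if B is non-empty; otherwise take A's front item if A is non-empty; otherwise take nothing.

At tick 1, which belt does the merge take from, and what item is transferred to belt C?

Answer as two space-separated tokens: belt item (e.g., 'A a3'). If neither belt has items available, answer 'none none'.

Answer: A lens

Derivation:
Tick 1: prefer A, take lens from A; A=[hinge,drum] B=[iron,oval,grate,hook,valve,tube] C=[lens]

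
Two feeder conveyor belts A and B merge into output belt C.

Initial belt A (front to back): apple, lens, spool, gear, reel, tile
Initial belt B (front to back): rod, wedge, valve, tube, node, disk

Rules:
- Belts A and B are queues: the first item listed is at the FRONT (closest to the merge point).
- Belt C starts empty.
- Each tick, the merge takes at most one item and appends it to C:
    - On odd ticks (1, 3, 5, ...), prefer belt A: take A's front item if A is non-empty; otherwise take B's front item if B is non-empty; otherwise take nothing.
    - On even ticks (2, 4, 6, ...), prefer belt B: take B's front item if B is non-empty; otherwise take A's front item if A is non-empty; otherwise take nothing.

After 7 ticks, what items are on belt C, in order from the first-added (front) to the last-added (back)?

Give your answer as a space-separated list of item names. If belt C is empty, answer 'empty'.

Answer: apple rod lens wedge spool valve gear

Derivation:
Tick 1: prefer A, take apple from A; A=[lens,spool,gear,reel,tile] B=[rod,wedge,valve,tube,node,disk] C=[apple]
Tick 2: prefer B, take rod from B; A=[lens,spool,gear,reel,tile] B=[wedge,valve,tube,node,disk] C=[apple,rod]
Tick 3: prefer A, take lens from A; A=[spool,gear,reel,tile] B=[wedge,valve,tube,node,disk] C=[apple,rod,lens]
Tick 4: prefer B, take wedge from B; A=[spool,gear,reel,tile] B=[valve,tube,node,disk] C=[apple,rod,lens,wedge]
Tick 5: prefer A, take spool from A; A=[gear,reel,tile] B=[valve,tube,node,disk] C=[apple,rod,lens,wedge,spool]
Tick 6: prefer B, take valve from B; A=[gear,reel,tile] B=[tube,node,disk] C=[apple,rod,lens,wedge,spool,valve]
Tick 7: prefer A, take gear from A; A=[reel,tile] B=[tube,node,disk] C=[apple,rod,lens,wedge,spool,valve,gear]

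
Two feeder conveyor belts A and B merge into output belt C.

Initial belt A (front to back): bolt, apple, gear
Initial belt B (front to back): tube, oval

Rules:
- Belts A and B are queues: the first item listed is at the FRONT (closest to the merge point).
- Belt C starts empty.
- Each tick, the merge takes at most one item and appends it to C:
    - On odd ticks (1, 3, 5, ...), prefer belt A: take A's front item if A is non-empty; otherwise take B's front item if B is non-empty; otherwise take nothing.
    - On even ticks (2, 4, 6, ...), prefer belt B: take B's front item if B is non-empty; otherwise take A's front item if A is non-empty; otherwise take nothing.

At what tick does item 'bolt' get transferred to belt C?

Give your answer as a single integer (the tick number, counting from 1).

Answer: 1

Derivation:
Tick 1: prefer A, take bolt from A; A=[apple,gear] B=[tube,oval] C=[bolt]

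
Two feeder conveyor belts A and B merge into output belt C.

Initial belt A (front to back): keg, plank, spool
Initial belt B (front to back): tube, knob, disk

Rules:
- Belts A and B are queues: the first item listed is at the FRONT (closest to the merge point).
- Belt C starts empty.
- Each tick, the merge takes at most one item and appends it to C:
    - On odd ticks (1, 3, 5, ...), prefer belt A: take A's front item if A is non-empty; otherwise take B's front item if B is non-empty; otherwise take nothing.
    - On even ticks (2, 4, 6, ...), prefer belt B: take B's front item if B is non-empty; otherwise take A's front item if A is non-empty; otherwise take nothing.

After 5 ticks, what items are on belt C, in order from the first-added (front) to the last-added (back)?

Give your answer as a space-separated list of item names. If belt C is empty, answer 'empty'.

Tick 1: prefer A, take keg from A; A=[plank,spool] B=[tube,knob,disk] C=[keg]
Tick 2: prefer B, take tube from B; A=[plank,spool] B=[knob,disk] C=[keg,tube]
Tick 3: prefer A, take plank from A; A=[spool] B=[knob,disk] C=[keg,tube,plank]
Tick 4: prefer B, take knob from B; A=[spool] B=[disk] C=[keg,tube,plank,knob]
Tick 5: prefer A, take spool from A; A=[-] B=[disk] C=[keg,tube,plank,knob,spool]

Answer: keg tube plank knob spool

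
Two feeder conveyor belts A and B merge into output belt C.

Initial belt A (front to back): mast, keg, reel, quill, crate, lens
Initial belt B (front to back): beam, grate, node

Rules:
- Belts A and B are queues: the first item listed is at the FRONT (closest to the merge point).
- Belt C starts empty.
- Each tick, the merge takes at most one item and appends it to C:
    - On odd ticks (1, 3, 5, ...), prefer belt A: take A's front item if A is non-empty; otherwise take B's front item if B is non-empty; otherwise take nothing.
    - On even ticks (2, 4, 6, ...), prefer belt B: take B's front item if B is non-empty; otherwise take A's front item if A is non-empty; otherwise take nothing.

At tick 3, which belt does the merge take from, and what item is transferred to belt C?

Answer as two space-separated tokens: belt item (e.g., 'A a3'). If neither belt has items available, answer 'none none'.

Answer: A keg

Derivation:
Tick 1: prefer A, take mast from A; A=[keg,reel,quill,crate,lens] B=[beam,grate,node] C=[mast]
Tick 2: prefer B, take beam from B; A=[keg,reel,quill,crate,lens] B=[grate,node] C=[mast,beam]
Tick 3: prefer A, take keg from A; A=[reel,quill,crate,lens] B=[grate,node] C=[mast,beam,keg]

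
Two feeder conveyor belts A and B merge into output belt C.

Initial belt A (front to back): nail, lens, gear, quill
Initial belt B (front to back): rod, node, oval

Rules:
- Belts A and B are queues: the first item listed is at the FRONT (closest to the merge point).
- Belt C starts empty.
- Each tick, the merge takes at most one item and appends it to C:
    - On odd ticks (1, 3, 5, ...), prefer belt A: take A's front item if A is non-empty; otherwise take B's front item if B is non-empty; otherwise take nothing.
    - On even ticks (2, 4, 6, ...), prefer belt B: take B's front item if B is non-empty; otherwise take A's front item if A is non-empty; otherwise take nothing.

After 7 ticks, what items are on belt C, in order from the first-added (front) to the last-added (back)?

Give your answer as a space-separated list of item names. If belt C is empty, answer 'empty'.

Tick 1: prefer A, take nail from A; A=[lens,gear,quill] B=[rod,node,oval] C=[nail]
Tick 2: prefer B, take rod from B; A=[lens,gear,quill] B=[node,oval] C=[nail,rod]
Tick 3: prefer A, take lens from A; A=[gear,quill] B=[node,oval] C=[nail,rod,lens]
Tick 4: prefer B, take node from B; A=[gear,quill] B=[oval] C=[nail,rod,lens,node]
Tick 5: prefer A, take gear from A; A=[quill] B=[oval] C=[nail,rod,lens,node,gear]
Tick 6: prefer B, take oval from B; A=[quill] B=[-] C=[nail,rod,lens,node,gear,oval]
Tick 7: prefer A, take quill from A; A=[-] B=[-] C=[nail,rod,lens,node,gear,oval,quill]

Answer: nail rod lens node gear oval quill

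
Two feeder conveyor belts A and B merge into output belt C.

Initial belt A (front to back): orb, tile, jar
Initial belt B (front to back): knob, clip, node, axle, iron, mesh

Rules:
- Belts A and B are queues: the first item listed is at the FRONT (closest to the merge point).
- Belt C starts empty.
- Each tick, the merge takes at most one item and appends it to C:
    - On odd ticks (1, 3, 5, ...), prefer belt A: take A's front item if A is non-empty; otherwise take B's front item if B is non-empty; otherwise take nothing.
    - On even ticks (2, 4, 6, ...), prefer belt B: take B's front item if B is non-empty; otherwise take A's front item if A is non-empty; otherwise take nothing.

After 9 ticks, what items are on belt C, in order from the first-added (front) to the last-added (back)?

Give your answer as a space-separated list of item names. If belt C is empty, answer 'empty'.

Answer: orb knob tile clip jar node axle iron mesh

Derivation:
Tick 1: prefer A, take orb from A; A=[tile,jar] B=[knob,clip,node,axle,iron,mesh] C=[orb]
Tick 2: prefer B, take knob from B; A=[tile,jar] B=[clip,node,axle,iron,mesh] C=[orb,knob]
Tick 3: prefer A, take tile from A; A=[jar] B=[clip,node,axle,iron,mesh] C=[orb,knob,tile]
Tick 4: prefer B, take clip from B; A=[jar] B=[node,axle,iron,mesh] C=[orb,knob,tile,clip]
Tick 5: prefer A, take jar from A; A=[-] B=[node,axle,iron,mesh] C=[orb,knob,tile,clip,jar]
Tick 6: prefer B, take node from B; A=[-] B=[axle,iron,mesh] C=[orb,knob,tile,clip,jar,node]
Tick 7: prefer A, take axle from B; A=[-] B=[iron,mesh] C=[orb,knob,tile,clip,jar,node,axle]
Tick 8: prefer B, take iron from B; A=[-] B=[mesh] C=[orb,knob,tile,clip,jar,node,axle,iron]
Tick 9: prefer A, take mesh from B; A=[-] B=[-] C=[orb,knob,tile,clip,jar,node,axle,iron,mesh]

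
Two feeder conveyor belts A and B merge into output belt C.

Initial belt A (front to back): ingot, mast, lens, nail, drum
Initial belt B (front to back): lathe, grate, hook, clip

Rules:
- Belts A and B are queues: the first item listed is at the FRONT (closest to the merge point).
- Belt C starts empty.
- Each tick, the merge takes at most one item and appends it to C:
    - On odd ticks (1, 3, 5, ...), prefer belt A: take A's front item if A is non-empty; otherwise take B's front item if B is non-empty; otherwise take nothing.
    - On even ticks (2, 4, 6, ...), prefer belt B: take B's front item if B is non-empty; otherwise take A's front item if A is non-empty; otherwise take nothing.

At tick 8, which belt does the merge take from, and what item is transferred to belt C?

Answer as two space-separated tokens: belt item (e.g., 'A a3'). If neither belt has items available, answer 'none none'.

Tick 1: prefer A, take ingot from A; A=[mast,lens,nail,drum] B=[lathe,grate,hook,clip] C=[ingot]
Tick 2: prefer B, take lathe from B; A=[mast,lens,nail,drum] B=[grate,hook,clip] C=[ingot,lathe]
Tick 3: prefer A, take mast from A; A=[lens,nail,drum] B=[grate,hook,clip] C=[ingot,lathe,mast]
Tick 4: prefer B, take grate from B; A=[lens,nail,drum] B=[hook,clip] C=[ingot,lathe,mast,grate]
Tick 5: prefer A, take lens from A; A=[nail,drum] B=[hook,clip] C=[ingot,lathe,mast,grate,lens]
Tick 6: prefer B, take hook from B; A=[nail,drum] B=[clip] C=[ingot,lathe,mast,grate,lens,hook]
Tick 7: prefer A, take nail from A; A=[drum] B=[clip] C=[ingot,lathe,mast,grate,lens,hook,nail]
Tick 8: prefer B, take clip from B; A=[drum] B=[-] C=[ingot,lathe,mast,grate,lens,hook,nail,clip]

Answer: B clip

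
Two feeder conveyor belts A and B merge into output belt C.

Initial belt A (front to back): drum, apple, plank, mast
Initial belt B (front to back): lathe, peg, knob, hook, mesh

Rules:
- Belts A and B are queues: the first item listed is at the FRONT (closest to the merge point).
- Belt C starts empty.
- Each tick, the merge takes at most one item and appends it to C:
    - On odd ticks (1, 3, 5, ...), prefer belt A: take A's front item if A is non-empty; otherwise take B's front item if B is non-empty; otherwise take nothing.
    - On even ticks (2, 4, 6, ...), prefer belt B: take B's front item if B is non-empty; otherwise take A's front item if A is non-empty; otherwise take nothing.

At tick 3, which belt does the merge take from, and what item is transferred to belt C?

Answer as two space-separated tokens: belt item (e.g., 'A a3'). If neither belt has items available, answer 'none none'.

Tick 1: prefer A, take drum from A; A=[apple,plank,mast] B=[lathe,peg,knob,hook,mesh] C=[drum]
Tick 2: prefer B, take lathe from B; A=[apple,plank,mast] B=[peg,knob,hook,mesh] C=[drum,lathe]
Tick 3: prefer A, take apple from A; A=[plank,mast] B=[peg,knob,hook,mesh] C=[drum,lathe,apple]

Answer: A apple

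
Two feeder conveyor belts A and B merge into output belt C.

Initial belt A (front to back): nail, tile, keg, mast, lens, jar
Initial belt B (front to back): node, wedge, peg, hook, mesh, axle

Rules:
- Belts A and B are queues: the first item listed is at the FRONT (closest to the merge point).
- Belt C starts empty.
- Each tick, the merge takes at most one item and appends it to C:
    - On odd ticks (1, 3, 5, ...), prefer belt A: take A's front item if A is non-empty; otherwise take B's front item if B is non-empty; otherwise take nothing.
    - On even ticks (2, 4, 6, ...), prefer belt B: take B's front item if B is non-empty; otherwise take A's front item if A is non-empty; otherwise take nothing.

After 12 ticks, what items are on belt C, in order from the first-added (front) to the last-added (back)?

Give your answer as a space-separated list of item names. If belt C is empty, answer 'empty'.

Answer: nail node tile wedge keg peg mast hook lens mesh jar axle

Derivation:
Tick 1: prefer A, take nail from A; A=[tile,keg,mast,lens,jar] B=[node,wedge,peg,hook,mesh,axle] C=[nail]
Tick 2: prefer B, take node from B; A=[tile,keg,mast,lens,jar] B=[wedge,peg,hook,mesh,axle] C=[nail,node]
Tick 3: prefer A, take tile from A; A=[keg,mast,lens,jar] B=[wedge,peg,hook,mesh,axle] C=[nail,node,tile]
Tick 4: prefer B, take wedge from B; A=[keg,mast,lens,jar] B=[peg,hook,mesh,axle] C=[nail,node,tile,wedge]
Tick 5: prefer A, take keg from A; A=[mast,lens,jar] B=[peg,hook,mesh,axle] C=[nail,node,tile,wedge,keg]
Tick 6: prefer B, take peg from B; A=[mast,lens,jar] B=[hook,mesh,axle] C=[nail,node,tile,wedge,keg,peg]
Tick 7: prefer A, take mast from A; A=[lens,jar] B=[hook,mesh,axle] C=[nail,node,tile,wedge,keg,peg,mast]
Tick 8: prefer B, take hook from B; A=[lens,jar] B=[mesh,axle] C=[nail,node,tile,wedge,keg,peg,mast,hook]
Tick 9: prefer A, take lens from A; A=[jar] B=[mesh,axle] C=[nail,node,tile,wedge,keg,peg,mast,hook,lens]
Tick 10: prefer B, take mesh from B; A=[jar] B=[axle] C=[nail,node,tile,wedge,keg,peg,mast,hook,lens,mesh]
Tick 11: prefer A, take jar from A; A=[-] B=[axle] C=[nail,node,tile,wedge,keg,peg,mast,hook,lens,mesh,jar]
Tick 12: prefer B, take axle from B; A=[-] B=[-] C=[nail,node,tile,wedge,keg,peg,mast,hook,lens,mesh,jar,axle]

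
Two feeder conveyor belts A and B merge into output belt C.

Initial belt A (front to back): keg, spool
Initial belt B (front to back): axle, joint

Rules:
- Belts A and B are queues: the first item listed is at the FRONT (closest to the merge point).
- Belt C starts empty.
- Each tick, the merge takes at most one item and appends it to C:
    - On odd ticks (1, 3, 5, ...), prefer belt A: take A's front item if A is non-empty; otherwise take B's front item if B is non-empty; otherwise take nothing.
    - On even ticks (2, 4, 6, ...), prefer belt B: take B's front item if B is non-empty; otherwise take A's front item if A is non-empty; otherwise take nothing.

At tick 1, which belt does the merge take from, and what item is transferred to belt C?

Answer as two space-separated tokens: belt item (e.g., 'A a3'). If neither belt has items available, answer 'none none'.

Tick 1: prefer A, take keg from A; A=[spool] B=[axle,joint] C=[keg]

Answer: A keg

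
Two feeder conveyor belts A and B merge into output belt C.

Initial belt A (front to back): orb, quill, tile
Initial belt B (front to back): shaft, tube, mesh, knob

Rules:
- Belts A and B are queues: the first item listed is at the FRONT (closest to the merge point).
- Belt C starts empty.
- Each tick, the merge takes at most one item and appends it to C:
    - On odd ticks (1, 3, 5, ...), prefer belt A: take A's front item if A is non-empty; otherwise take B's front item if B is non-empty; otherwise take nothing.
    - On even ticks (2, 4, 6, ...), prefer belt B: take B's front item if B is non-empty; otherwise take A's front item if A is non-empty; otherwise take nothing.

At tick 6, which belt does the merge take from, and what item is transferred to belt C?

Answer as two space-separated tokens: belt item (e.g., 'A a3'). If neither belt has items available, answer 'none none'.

Tick 1: prefer A, take orb from A; A=[quill,tile] B=[shaft,tube,mesh,knob] C=[orb]
Tick 2: prefer B, take shaft from B; A=[quill,tile] B=[tube,mesh,knob] C=[orb,shaft]
Tick 3: prefer A, take quill from A; A=[tile] B=[tube,mesh,knob] C=[orb,shaft,quill]
Tick 4: prefer B, take tube from B; A=[tile] B=[mesh,knob] C=[orb,shaft,quill,tube]
Tick 5: prefer A, take tile from A; A=[-] B=[mesh,knob] C=[orb,shaft,quill,tube,tile]
Tick 6: prefer B, take mesh from B; A=[-] B=[knob] C=[orb,shaft,quill,tube,tile,mesh]

Answer: B mesh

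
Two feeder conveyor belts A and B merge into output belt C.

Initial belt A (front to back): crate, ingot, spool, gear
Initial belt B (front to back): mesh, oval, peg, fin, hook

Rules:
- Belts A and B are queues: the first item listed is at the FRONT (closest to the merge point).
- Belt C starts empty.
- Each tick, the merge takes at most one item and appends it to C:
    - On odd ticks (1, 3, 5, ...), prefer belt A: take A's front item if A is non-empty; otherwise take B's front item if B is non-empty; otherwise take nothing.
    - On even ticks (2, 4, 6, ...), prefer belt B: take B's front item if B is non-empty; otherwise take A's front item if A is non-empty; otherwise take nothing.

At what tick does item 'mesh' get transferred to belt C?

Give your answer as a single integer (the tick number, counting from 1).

Answer: 2

Derivation:
Tick 1: prefer A, take crate from A; A=[ingot,spool,gear] B=[mesh,oval,peg,fin,hook] C=[crate]
Tick 2: prefer B, take mesh from B; A=[ingot,spool,gear] B=[oval,peg,fin,hook] C=[crate,mesh]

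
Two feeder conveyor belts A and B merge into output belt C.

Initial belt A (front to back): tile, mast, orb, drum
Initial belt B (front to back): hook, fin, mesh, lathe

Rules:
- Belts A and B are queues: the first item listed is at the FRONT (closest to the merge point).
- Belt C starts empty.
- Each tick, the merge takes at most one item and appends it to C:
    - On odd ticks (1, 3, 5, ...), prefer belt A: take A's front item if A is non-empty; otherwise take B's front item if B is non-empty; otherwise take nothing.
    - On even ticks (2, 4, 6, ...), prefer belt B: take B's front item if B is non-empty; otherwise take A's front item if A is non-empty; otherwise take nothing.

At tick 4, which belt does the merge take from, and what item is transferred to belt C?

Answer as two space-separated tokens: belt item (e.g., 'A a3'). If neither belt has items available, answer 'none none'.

Answer: B fin

Derivation:
Tick 1: prefer A, take tile from A; A=[mast,orb,drum] B=[hook,fin,mesh,lathe] C=[tile]
Tick 2: prefer B, take hook from B; A=[mast,orb,drum] B=[fin,mesh,lathe] C=[tile,hook]
Tick 3: prefer A, take mast from A; A=[orb,drum] B=[fin,mesh,lathe] C=[tile,hook,mast]
Tick 4: prefer B, take fin from B; A=[orb,drum] B=[mesh,lathe] C=[tile,hook,mast,fin]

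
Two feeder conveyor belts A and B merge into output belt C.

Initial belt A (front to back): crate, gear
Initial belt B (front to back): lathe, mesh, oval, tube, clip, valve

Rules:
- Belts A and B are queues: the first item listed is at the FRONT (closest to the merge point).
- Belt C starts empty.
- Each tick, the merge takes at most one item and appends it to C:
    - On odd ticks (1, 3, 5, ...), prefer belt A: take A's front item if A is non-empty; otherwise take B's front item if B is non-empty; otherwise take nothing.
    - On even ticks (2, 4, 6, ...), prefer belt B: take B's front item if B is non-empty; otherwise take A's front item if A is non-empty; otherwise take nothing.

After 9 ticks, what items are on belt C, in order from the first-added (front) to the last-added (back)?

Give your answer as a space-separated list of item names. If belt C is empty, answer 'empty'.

Tick 1: prefer A, take crate from A; A=[gear] B=[lathe,mesh,oval,tube,clip,valve] C=[crate]
Tick 2: prefer B, take lathe from B; A=[gear] B=[mesh,oval,tube,clip,valve] C=[crate,lathe]
Tick 3: prefer A, take gear from A; A=[-] B=[mesh,oval,tube,clip,valve] C=[crate,lathe,gear]
Tick 4: prefer B, take mesh from B; A=[-] B=[oval,tube,clip,valve] C=[crate,lathe,gear,mesh]
Tick 5: prefer A, take oval from B; A=[-] B=[tube,clip,valve] C=[crate,lathe,gear,mesh,oval]
Tick 6: prefer B, take tube from B; A=[-] B=[clip,valve] C=[crate,lathe,gear,mesh,oval,tube]
Tick 7: prefer A, take clip from B; A=[-] B=[valve] C=[crate,lathe,gear,mesh,oval,tube,clip]
Tick 8: prefer B, take valve from B; A=[-] B=[-] C=[crate,lathe,gear,mesh,oval,tube,clip,valve]
Tick 9: prefer A, both empty, nothing taken; A=[-] B=[-] C=[crate,lathe,gear,mesh,oval,tube,clip,valve]

Answer: crate lathe gear mesh oval tube clip valve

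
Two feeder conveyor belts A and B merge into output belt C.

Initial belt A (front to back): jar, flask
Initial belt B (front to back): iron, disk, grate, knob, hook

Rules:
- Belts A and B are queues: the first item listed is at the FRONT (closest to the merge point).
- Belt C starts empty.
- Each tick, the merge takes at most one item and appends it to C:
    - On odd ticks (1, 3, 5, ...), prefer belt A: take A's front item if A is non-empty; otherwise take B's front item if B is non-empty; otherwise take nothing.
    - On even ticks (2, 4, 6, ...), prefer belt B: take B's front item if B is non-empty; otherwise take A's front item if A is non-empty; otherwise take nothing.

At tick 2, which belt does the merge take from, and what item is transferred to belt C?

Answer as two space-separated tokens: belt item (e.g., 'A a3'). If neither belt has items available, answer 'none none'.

Answer: B iron

Derivation:
Tick 1: prefer A, take jar from A; A=[flask] B=[iron,disk,grate,knob,hook] C=[jar]
Tick 2: prefer B, take iron from B; A=[flask] B=[disk,grate,knob,hook] C=[jar,iron]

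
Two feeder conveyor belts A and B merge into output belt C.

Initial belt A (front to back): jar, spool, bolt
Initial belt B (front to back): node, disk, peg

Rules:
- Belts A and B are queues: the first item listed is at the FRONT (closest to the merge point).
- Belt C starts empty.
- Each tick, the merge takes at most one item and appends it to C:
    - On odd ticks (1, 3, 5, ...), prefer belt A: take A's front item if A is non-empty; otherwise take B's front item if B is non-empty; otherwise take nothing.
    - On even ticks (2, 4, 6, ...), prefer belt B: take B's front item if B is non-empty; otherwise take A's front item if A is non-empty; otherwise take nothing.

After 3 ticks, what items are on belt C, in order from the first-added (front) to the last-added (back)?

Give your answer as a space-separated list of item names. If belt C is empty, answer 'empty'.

Tick 1: prefer A, take jar from A; A=[spool,bolt] B=[node,disk,peg] C=[jar]
Tick 2: prefer B, take node from B; A=[spool,bolt] B=[disk,peg] C=[jar,node]
Tick 3: prefer A, take spool from A; A=[bolt] B=[disk,peg] C=[jar,node,spool]

Answer: jar node spool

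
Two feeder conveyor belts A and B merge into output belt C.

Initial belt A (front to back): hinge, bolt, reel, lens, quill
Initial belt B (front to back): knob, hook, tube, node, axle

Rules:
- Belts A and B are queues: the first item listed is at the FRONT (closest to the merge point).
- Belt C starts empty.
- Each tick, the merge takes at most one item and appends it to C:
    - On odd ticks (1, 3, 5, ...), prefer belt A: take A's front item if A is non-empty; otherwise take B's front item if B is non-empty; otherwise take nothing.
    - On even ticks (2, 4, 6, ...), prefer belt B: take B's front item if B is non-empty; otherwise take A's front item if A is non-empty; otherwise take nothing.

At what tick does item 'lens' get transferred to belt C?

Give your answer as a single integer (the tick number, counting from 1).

Tick 1: prefer A, take hinge from A; A=[bolt,reel,lens,quill] B=[knob,hook,tube,node,axle] C=[hinge]
Tick 2: prefer B, take knob from B; A=[bolt,reel,lens,quill] B=[hook,tube,node,axle] C=[hinge,knob]
Tick 3: prefer A, take bolt from A; A=[reel,lens,quill] B=[hook,tube,node,axle] C=[hinge,knob,bolt]
Tick 4: prefer B, take hook from B; A=[reel,lens,quill] B=[tube,node,axle] C=[hinge,knob,bolt,hook]
Tick 5: prefer A, take reel from A; A=[lens,quill] B=[tube,node,axle] C=[hinge,knob,bolt,hook,reel]
Tick 6: prefer B, take tube from B; A=[lens,quill] B=[node,axle] C=[hinge,knob,bolt,hook,reel,tube]
Tick 7: prefer A, take lens from A; A=[quill] B=[node,axle] C=[hinge,knob,bolt,hook,reel,tube,lens]

Answer: 7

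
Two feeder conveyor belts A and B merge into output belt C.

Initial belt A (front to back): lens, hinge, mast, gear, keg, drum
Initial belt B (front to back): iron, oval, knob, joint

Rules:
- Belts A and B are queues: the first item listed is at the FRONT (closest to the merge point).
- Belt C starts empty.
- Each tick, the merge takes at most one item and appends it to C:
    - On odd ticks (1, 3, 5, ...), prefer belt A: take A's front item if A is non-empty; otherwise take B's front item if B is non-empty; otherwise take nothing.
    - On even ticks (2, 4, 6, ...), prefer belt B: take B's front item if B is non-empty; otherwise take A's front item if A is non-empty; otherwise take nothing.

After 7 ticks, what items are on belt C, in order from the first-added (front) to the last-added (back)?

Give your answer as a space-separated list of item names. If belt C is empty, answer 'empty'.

Answer: lens iron hinge oval mast knob gear

Derivation:
Tick 1: prefer A, take lens from A; A=[hinge,mast,gear,keg,drum] B=[iron,oval,knob,joint] C=[lens]
Tick 2: prefer B, take iron from B; A=[hinge,mast,gear,keg,drum] B=[oval,knob,joint] C=[lens,iron]
Tick 3: prefer A, take hinge from A; A=[mast,gear,keg,drum] B=[oval,knob,joint] C=[lens,iron,hinge]
Tick 4: prefer B, take oval from B; A=[mast,gear,keg,drum] B=[knob,joint] C=[lens,iron,hinge,oval]
Tick 5: prefer A, take mast from A; A=[gear,keg,drum] B=[knob,joint] C=[lens,iron,hinge,oval,mast]
Tick 6: prefer B, take knob from B; A=[gear,keg,drum] B=[joint] C=[lens,iron,hinge,oval,mast,knob]
Tick 7: prefer A, take gear from A; A=[keg,drum] B=[joint] C=[lens,iron,hinge,oval,mast,knob,gear]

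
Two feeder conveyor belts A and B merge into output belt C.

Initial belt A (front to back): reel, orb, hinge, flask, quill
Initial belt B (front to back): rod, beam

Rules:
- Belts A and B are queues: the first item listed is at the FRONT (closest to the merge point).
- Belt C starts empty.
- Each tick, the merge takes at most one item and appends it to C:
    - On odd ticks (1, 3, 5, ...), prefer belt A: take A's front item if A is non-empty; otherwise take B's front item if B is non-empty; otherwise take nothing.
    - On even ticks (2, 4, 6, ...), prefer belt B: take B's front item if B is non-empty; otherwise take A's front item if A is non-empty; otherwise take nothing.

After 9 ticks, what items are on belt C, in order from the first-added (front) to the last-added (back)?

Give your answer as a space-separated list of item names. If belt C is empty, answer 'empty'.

Answer: reel rod orb beam hinge flask quill

Derivation:
Tick 1: prefer A, take reel from A; A=[orb,hinge,flask,quill] B=[rod,beam] C=[reel]
Tick 2: prefer B, take rod from B; A=[orb,hinge,flask,quill] B=[beam] C=[reel,rod]
Tick 3: prefer A, take orb from A; A=[hinge,flask,quill] B=[beam] C=[reel,rod,orb]
Tick 4: prefer B, take beam from B; A=[hinge,flask,quill] B=[-] C=[reel,rod,orb,beam]
Tick 5: prefer A, take hinge from A; A=[flask,quill] B=[-] C=[reel,rod,orb,beam,hinge]
Tick 6: prefer B, take flask from A; A=[quill] B=[-] C=[reel,rod,orb,beam,hinge,flask]
Tick 7: prefer A, take quill from A; A=[-] B=[-] C=[reel,rod,orb,beam,hinge,flask,quill]
Tick 8: prefer B, both empty, nothing taken; A=[-] B=[-] C=[reel,rod,orb,beam,hinge,flask,quill]
Tick 9: prefer A, both empty, nothing taken; A=[-] B=[-] C=[reel,rod,orb,beam,hinge,flask,quill]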